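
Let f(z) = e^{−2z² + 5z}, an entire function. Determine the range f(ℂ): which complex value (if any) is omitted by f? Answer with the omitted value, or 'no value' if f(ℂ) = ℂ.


Little Picard bounds the complement of f(ℂ) to at most one point.
The exponent g(z) = −2z² + 5z is a nonconstant polynomial, hence surjective onto ℂ. So e^{g(z)} takes every value in {e^w : w ∈ ℂ} = ℂ ∖ {0}. Adding 0 shifts the range to ℂ ∖ {0}. f omits exactly 0.

Omitted value: 0.


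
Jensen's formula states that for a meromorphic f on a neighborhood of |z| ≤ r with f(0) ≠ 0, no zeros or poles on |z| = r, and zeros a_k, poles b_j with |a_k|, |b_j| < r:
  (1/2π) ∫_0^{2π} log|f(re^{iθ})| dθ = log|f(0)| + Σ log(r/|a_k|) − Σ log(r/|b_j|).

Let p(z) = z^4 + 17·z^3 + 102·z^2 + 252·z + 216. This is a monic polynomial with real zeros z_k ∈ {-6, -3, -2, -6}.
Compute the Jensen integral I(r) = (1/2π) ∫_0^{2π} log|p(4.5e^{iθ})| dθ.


Zeros: -6, -6, -3, -2; r = 4.5.
Inside |z| < r: -3, -2. Outside (|z| ≥ r): -6, -6.
p(0) = 216, so log|p(0)| = log(216) = 5.3753.
Apply Jensen: I(r) = log|p(0)| + Σ_k log(r/|z_k|), summed over zeros inside |z| < r.
  log(r/|z_k|) for z_k = -3: log(4.5/3) = 0.4055
  log(r/|z_k|) for z_k = -2: log(4.5/2) = 0.8109
  Outside zeros (-6, -6) contribute nothing to the Jensen sum.
Sum over inside zeros: 1.2164.
I(r) = log|p(0)| + (inside sum) = 5.3753 + 1.2164 = 6.5917.
Note: since some zeros are outside |z| ≤ r, the simplified n·log(r) form does NOT apply — only the inside zeros contribute.

I(r) ≈ 6.5917.


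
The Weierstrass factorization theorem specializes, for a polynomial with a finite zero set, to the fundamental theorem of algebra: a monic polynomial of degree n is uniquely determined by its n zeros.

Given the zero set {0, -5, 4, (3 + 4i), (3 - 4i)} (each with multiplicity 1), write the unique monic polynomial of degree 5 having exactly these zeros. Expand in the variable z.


The polynomial is p(z) = ∏_{α ∈ S} (z − α), where S = {0, -5, 4, (3 + 4i), (3 - 4i)}.
Expanding the product yields: p(z) = z^5 -5·z^4 -z^3 + 145·z^2 -500·z.
Note conjugate pairs combine to real quadratics: (z − (3+4i))(z − (3−4i)) = z² − 6z + 25.
The resulting polynomial has degree 5 and real coefficients as required.

p(z) = z^5 -5·z^4 -z^3 + 145·z^2 -500·z.


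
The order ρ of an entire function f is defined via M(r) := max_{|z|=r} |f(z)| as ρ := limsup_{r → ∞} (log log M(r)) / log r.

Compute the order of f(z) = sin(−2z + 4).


sin(w) is a linear combination of e^{iw} and e^{−iw} (or e^w, e^{−w} in the hyperbolic case), so |sin(w)| ≤ e^{|w|}. With w = −2z + 4, |w| ≤ 2|z| + 4 = 2r + 4 on |z| = r, giving M(r) ≤ e^{2r + 4}, so ρ ≤ 1. On a suitable ray (z = it for sin/cos; z = t for sinh/cosh, t real → ∞), |sin(−2z + 4)| grows like e^{2|t|}/2, so ρ ≥ 1. Hence ρ = 1.
Therefore ρ = 1.

Order ρ = 1.


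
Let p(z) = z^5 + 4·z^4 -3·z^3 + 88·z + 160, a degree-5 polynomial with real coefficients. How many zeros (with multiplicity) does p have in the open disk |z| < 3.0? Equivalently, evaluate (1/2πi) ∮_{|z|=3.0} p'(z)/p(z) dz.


The zeros of p are: (2 + 2i), (2 - 2i), -4, (-2 + 1i), (-2 - 1i).
Their magnitudes are: 2.828, 2.828, 4, 2.236, 2.236.
Zeros with |z| < R = 3.0: (2 + 2i), (2 - 2i), (-2 + 1i), (-2 - 1i).
Count = 4.
By the argument principle, (1/2πi) ∮_{|z|=R} p'(z)/p(z) dz equals exactly this count.

Number of zeros inside |z| < 3.0: 4.


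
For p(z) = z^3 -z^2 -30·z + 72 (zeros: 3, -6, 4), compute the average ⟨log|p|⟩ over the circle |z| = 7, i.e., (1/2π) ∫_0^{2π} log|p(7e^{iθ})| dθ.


Zeros: -6, 3, 4; r = 7.
Inside |z| < r: -6, 3, 4. Outside (|z| ≥ r): ∅.
p(0) = 72, so log|p(0)| = log(72) = 4.2767.
Apply Jensen: I(r) = log|p(0)| + Σ_k log(r/|z_k|), summed over zeros inside |z| < r.
  log(r/|z_k|) for z_k = 3: log(7/3) = 0.8473
  log(r/|z_k|) for z_k = -6: log(7/6) = 0.1542
  log(r/|z_k|) for z_k = 4: log(7/4) = 0.5596
Sum over inside zeros: 1.5611.
I(r) = log|p(0)| + (inside sum) = 4.2767 + 1.5611 = 5.8377.
Closed form (all zeros inside, monic): I(r) = n·log(r) = 3·log(7) = 5.8377. ✓

I(r) ≈ 5.8377.


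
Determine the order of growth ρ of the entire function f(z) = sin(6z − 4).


sin(w) is a linear combination of e^{iw} and e^{−iw} (or e^w, e^{−w} in the hyperbolic case), so |sin(w)| ≤ e^{|w|}. With w = 6z − 4, |w| ≤ 6|z| + 4 = 6r + 4 on |z| = r, giving M(r) ≤ e^{6r + 4}, so ρ ≤ 1. On a suitable ray (z = it for sin/cos; z = t for sinh/cosh, t real → ∞), |sin(6z − 4)| grows like e^{6|t|}/2, so ρ ≥ 1. Hence ρ = 1.
Therefore ρ = 1.

Order ρ = 1.


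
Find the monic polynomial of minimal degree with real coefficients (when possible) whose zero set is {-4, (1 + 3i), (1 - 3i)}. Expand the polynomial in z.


The polynomial is p(z) = ∏_{α ∈ S} (z − α), where S = {-4, (1 + 3i), (1 - 3i)}.
Expanding the product yields: p(z) = z^3 + 2·z^2 + 2·z + 40.
Note conjugate pairs combine to real quadratics: (z − (1+3i))(z − (1−3i)) = z² − 2z + 10.
The resulting polynomial has degree 3 and real coefficients as required.

p(z) = z^3 + 2·z^2 + 2·z + 40.


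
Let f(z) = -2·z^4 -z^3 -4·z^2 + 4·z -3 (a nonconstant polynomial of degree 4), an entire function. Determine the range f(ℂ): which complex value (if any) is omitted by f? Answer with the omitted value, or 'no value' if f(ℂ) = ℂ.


Little Picard bounds the complement of f(ℂ) to at most one point.
For every w ∈ ℂ, the equation p(z) − w = 0 is a nonconstant polynomial in z and hence has at least one root by the fundamental theorem of algebra. So p is surjective onto ℂ, omitting no value.

Omitted value: no value.


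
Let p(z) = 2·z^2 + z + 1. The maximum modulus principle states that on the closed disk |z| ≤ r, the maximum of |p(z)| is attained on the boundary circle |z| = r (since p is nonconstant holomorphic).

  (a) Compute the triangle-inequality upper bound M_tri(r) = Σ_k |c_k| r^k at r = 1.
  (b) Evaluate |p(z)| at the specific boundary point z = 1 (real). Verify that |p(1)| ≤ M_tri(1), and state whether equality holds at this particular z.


Coefficients: c_0 = 1, c_1 = 1, c_2 = 2. Radius r = 1.
Part (a). Triangle bound: M_tri(r) = Σ_k |c_k| r^k
  = |1|·1^0 + |1|·1^1 + |2|·1^2
  = 1 + 1 + 2 = 4.
This bounds M(r) := max_{|z|=r} |p(z)| from above; equality holds iff all terms c_k z^k can be made to align in phase at a single z on |z|=r.
Part (b). At z = 1 (real, on the circle |z| = r):
  p(1) = (1)·1^0 + (1)·1^1 + (2)·1^2 = 4.
  |p(1)| = 4.
Since all nonzero coefficients share the same sign, |p(1)| = 4 = M_tri(1); the triangle bound is attained at z = 1, so in fact M(r) = 4.

M_tri(1) = 4; |p(1)| = 4; equality at z=1: yes.


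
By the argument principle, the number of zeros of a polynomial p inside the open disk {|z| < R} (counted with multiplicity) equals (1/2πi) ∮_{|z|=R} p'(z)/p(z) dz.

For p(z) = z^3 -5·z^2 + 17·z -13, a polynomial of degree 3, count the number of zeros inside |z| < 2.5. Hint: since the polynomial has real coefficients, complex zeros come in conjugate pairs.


The zeros of p are: 1, (2 + 3i), (2 - 3i).
Their magnitudes are: 1, 3.606, 3.606.
Zeros with |z| < R = 2.5: 1.
Count = 1.
By the argument principle, (1/2πi) ∮_{|z|=R} p'(z)/p(z) dz equals exactly this count.

Number of zeros inside |z| < 2.5: 1.


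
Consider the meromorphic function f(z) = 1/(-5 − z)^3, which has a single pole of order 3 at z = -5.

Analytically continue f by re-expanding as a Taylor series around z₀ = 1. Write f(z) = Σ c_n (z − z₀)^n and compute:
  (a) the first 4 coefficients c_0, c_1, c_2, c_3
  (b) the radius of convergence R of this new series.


Let w = z − z₀, so z = z₀ + w.
Then -5 − z = -5 − (z₀ + w) = (-5 − z₀) − w = -6 − w.
f(z) = 1/(-6 − w)^3 = (1/(-6)^3) · (1 − w/(-6))^{−3}.
By the binomial series (1−u)^{−3} = Σ_{n≥0} C(n+2, 2) u^n for |u|<1, with u = w/(-6):
  c_n = C(n+2, 2) / (-6)^(n+3).
  c_0 = 1/(-6)^3 = -1/216.
  c_1 = 3/(-6)^4 = 1/432.
  c_2 = 6/(-6)^5 = -1/1296.
  c_3 = 10/(-6)^6 = 5/23328.
The series is valid for |w/d| < 1, i.e. |z − z₀| < |d|.
Radius of convergence: R = |-5 − z₀| = |-6| = 6 (distance from z₀ to the singularity z = -5).

c_0 = -1/216, c_1 = 1/432, c_2 = -1/1296, c_3 = 5/23328; R = 6.


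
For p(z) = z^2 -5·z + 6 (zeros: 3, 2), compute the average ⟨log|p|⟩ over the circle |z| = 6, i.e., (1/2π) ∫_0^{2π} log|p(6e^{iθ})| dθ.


Zeros: 2, 3; r = 6.
Inside |z| < r: 2, 3. Outside (|z| ≥ r): ∅.
p(0) = 6, so log|p(0)| = log(6) = 1.7918.
Apply Jensen: I(r) = log|p(0)| + Σ_k log(r/|z_k|), summed over zeros inside |z| < r.
  log(r/|z_k|) for z_k = 3: log(6/3) = 0.6931
  log(r/|z_k|) for z_k = 2: log(6/2) = 1.0986
Sum over inside zeros: 1.7918.
I(r) = log|p(0)| + (inside sum) = 1.7918 + 1.7918 = 3.5835.
Closed form (all zeros inside, monic): I(r) = n·log(r) = 2·log(6) = 3.5835. ✓

I(r) ≈ 3.5835.


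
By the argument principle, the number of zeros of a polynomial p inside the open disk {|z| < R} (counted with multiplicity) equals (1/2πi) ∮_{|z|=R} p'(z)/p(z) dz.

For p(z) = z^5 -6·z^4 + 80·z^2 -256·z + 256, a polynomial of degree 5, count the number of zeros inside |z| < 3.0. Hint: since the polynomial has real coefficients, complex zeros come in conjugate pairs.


The zeros of p are: -4, 2, 4, (2 + 2i), (2 - 2i).
Their magnitudes are: 4, 2, 4, 2.828, 2.828.
Zeros with |z| < R = 3.0: 2, (2 + 2i), (2 - 2i).
Count = 3.
By the argument principle, (1/2πi) ∮_{|z|=R} p'(z)/p(z) dz equals exactly this count.

Number of zeros inside |z| < 3.0: 3.


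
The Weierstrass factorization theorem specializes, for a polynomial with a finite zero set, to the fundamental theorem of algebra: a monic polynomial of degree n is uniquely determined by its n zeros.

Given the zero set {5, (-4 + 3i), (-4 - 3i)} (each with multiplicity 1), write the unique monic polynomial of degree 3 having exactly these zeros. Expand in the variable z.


The polynomial is p(z) = ∏_{α ∈ S} (z − α), where S = {5, (-4 + 3i), (-4 - 3i)}.
Expanding the product yields: p(z) = z^3 + 3·z^2 -15·z -125.
Note conjugate pairs combine to real quadratics: (z − (-4+3i))(z − (-4−3i)) = z² + 8z + 25.
The resulting polynomial has degree 3 and real coefficients as required.

p(z) = z^3 + 3·z^2 -15·z -125.


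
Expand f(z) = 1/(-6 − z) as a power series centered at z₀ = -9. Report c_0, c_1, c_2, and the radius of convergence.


Let w = z − z₀, so z = z₀ + w.
Then -6 − z = -6 − (z₀ + w) = (-6 − z₀) − w = 3 − w.
f(z) = 1/(3 − w) = (1/(3)) · 1/(1 − w/(3)) = Σ_{n≥0} w^n / (3)^(n+1).
So c_n = 1/(3)^(n+1):
  c_0 = 1/(3)^1 = 1/3.
  c_1 = 1/(3)^2 = 1/9.
  c_2 = 1/(3)^3 = 1/27.
The series is valid for |w/d| < 1, i.e. |z − z₀| < |d|.
Radius of convergence: R = |-6 − z₀| = |3| = 3 (distance from z₀ to the singularity z = -6).

c_0 = 1/3, c_1 = 1/9, c_2 = 1/27; R = 3.


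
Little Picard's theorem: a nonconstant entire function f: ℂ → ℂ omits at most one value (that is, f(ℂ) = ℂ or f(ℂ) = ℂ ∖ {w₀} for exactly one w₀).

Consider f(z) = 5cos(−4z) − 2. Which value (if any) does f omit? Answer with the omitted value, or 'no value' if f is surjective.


Little Picard bounds the complement of f(ℂ) to at most one point.
cos is entire and surjective onto ℂ: for every w ∈ ℂ, cos(ζ) = w has a solution ζ ∈ ℂ (e.g., via the complex inverse arccos). With ζ = −4z this gives z = ζ/(-4). Then 5·cos(−4z) takes every value in 5·ℂ = ℂ, and adding -2 is a bijection of ℂ. So f is surjective and omits no value. (Note: only on the real line is cos bounded by [−1, 1].)

Omitted value: no value.


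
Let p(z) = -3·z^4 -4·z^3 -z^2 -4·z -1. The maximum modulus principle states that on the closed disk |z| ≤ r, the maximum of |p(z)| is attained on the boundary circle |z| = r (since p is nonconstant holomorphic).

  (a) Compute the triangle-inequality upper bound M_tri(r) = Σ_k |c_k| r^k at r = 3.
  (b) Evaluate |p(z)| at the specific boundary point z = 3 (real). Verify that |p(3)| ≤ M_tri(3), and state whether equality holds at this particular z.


Coefficients: c_0 = -1, c_1 = -4, c_2 = -1, c_3 = -4, c_4 = -3. Radius r = 3.
Part (a). Triangle bound: M_tri(r) = Σ_k |c_k| r^k
  = |-1|·3^0 + |-4|·3^1 + |-1|·3^2 + |-4|·3^3 + |-3|·3^4
  = 1 + 12 + 9 + 108 + 243 = 373.
This bounds M(r) := max_{|z|=r} |p(z)| from above; equality holds iff all terms c_k z^k can be made to align in phase at a single z on |z|=r.
Part (b). At z = 3 (real, on the circle |z| = r):
  p(3) = (-1)·3^0 + (-4)·3^1 + (-1)·3^2 + (-4)·3^3 + (-3)·3^4 = -373.
  |p(3)| = 373.
Since all nonzero coefficients share the same sign, |p(3)| = 373 = M_tri(3); the triangle bound is attained at z = 3, so in fact M(r) = 373.

M_tri(3) = 373; |p(3)| = 373; equality at z=3: yes.


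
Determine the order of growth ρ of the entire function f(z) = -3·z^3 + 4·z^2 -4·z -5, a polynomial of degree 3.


|f(z)| ≤ Σ|c_k|·r^k = O(r^3) as r → ∞. Polynomial growth is O(e^{r^ε}) for every ε > 0 (since r^3/e^{r^ε} → 0), so ρ ≤ ε for all ε > 0, i.e. ρ = 0. Every nonconstant polynomial has order 0.
Therefore ρ = 0.

Order ρ = 0.


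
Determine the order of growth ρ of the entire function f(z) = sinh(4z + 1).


sinh(w) is a linear combination of e^{iw} and e^{−iw} (or e^w, e^{−w} in the hyperbolic case), so |sinh(w)| ≤ e^{|w|}. With w = 4z + 1, |w| ≤ 4|z| + 1 = 4r + 1 on |z| = r, giving M(r) ≤ e^{4r + 1}, so ρ ≤ 1. On a suitable ray (z = it for sin/cos; z = t for sinh/cosh, t real → ∞), |sinh(4z + 1)| grows like e^{4|t|}/2, so ρ ≥ 1. Hence ρ = 1.
Therefore ρ = 1.

Order ρ = 1.


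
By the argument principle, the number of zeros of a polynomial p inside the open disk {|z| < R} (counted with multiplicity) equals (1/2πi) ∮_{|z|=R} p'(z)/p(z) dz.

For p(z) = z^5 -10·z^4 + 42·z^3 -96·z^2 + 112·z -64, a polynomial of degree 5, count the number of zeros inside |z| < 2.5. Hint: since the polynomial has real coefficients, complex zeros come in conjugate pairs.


The zeros of p are: (1 + 1i), (1 - 1i), (2 + 2i), (2 - 2i), 4.
Their magnitudes are: 1.414, 1.414, 2.828, 2.828, 4.
Zeros with |z| < R = 2.5: (1 + 1i), (1 - 1i).
Count = 2.
By the argument principle, (1/2πi) ∮_{|z|=R} p'(z)/p(z) dz equals exactly this count.

Number of zeros inside |z| < 2.5: 2.


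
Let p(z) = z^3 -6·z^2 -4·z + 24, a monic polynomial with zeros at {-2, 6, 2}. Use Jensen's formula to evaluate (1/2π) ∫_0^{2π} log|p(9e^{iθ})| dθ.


Zeros: -2, 2, 6; r = 9.
Inside |z| < r: -2, 2, 6. Outside (|z| ≥ r): ∅.
p(0) = 24, so log|p(0)| = log(24) = 3.1781.
Apply Jensen: I(r) = log|p(0)| + Σ_k log(r/|z_k|), summed over zeros inside |z| < r.
  log(r/|z_k|) for z_k = -2: log(9/2) = 1.5041
  log(r/|z_k|) for z_k = 6: log(9/6) = 0.4055
  log(r/|z_k|) for z_k = 2: log(9/2) = 1.5041
Sum over inside zeros: 3.4136.
I(r) = log|p(0)| + (inside sum) = 3.1781 + 3.4136 = 6.5917.
Closed form (all zeros inside, monic): I(r) = n·log(r) = 3·log(9) = 6.5917. ✓

I(r) ≈ 6.5917.


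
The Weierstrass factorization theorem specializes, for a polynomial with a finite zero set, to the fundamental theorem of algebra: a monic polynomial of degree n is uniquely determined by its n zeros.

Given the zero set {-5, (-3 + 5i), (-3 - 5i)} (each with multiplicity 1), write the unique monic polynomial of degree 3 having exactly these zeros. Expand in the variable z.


The polynomial is p(z) = ∏_{α ∈ S} (z − α), where S = {-5, (-3 + 5i), (-3 - 5i)}.
Expanding the product yields: p(z) = z^3 + 11·z^2 + 64·z + 170.
Note conjugate pairs combine to real quadratics: (z − (-3+5i))(z − (-3−5i)) = z² + 6z + 34.
The resulting polynomial has degree 3 and real coefficients as required.

p(z) = z^3 + 11·z^2 + 64·z + 170.


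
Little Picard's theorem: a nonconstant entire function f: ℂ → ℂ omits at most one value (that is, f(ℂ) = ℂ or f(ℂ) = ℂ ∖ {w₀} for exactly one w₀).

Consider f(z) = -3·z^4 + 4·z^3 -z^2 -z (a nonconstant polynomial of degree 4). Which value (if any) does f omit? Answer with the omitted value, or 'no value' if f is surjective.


Little Picard bounds the complement of f(ℂ) to at most one point.
For every w ∈ ℂ, the equation p(z) − w = 0 is a nonconstant polynomial in z and hence has at least one root by the fundamental theorem of algebra. So p is surjective onto ℂ, omitting no value.

Omitted value: no value.


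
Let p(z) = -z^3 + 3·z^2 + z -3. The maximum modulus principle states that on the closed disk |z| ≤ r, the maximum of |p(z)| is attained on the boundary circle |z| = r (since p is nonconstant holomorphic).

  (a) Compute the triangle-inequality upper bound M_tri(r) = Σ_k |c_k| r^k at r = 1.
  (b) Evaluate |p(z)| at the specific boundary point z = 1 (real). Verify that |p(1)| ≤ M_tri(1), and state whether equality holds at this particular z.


Coefficients: c_0 = -3, c_1 = 1, c_2 = 3, c_3 = -1. Radius r = 1.
Part (a). Triangle bound: M_tri(r) = Σ_k |c_k| r^k
  = |-3|·1^0 + |1|·1^1 + |3|·1^2 + |-1|·1^3
  = 3 + 1 + 3 + 1 = 8.
This bounds M(r) := max_{|z|=r} |p(z)| from above; equality holds iff all terms c_k z^k can be made to align in phase at a single z on |z|=r.
Part (b). At z = 1 (real, on the circle |z| = r):
  p(1) = (-3)·1^0 + (1)·1^1 + (3)·1^2 + (-1)·1^3 = 0.
  |p(1)| = 0.
Check: |p(1)| = 0 ≤ 8 = M_tri(1). ✓ Equality does not hold at z = 1 (the coefficients have mixed signs, so the terms do not all align in phase there).

M_tri(1) = 8; |p(1)| = 0; equality at z=1: no.


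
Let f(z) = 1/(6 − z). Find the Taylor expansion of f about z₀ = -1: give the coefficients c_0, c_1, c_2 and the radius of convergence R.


Let w = z − z₀, so z = z₀ + w.
Then 6 − z = 6 − (z₀ + w) = (6 − z₀) − w = 7 − w.
f(z) = 1/(7 − w) = (1/(7)) · 1/(1 − w/(7)) = Σ_{n≥0} w^n / (7)^(n+1).
So c_n = 1/(7)^(n+1):
  c_0 = 1/(7)^1 = 1/7.
  c_1 = 1/(7)^2 = 1/49.
  c_2 = 1/(7)^3 = 1/343.
The series is valid for |w/d| < 1, i.e. |z − z₀| < |d|.
Radius of convergence: R = |6 − z₀| = |7| = 7 (distance from z₀ to the singularity z = 6).

c_0 = 1/7, c_1 = 1/49, c_2 = 1/343; R = 7.


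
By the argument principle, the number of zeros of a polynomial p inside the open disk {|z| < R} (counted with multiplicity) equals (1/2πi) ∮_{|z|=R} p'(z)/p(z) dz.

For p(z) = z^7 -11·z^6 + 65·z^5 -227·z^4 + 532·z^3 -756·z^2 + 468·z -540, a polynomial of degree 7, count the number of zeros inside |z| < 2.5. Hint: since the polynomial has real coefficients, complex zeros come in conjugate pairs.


The zeros of p are: (1 + 3i), (1 - 3i), (3 + 3i), (3 - 3i), 3, (0 + 1i), (0 - 1i).
Their magnitudes are: 3.162, 3.162, 4.243, 4.243, 3, 1, 1.
Zeros with |z| < R = 2.5: (0 + 1i), (0 - 1i).
Count = 2.
By the argument principle, (1/2πi) ∮_{|z|=R} p'(z)/p(z) dz equals exactly this count.

Number of zeros inside |z| < 2.5: 2.


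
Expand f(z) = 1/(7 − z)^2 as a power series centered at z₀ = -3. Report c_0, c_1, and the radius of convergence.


Let w = z − z₀, so z = z₀ + w.
Then 7 − z = 7 − (z₀ + w) = (7 − z₀) − w = 10 − w.
f(z) = 1/(10 − w)^2 = (1/(10)^2) · (1 − w/(10))^{−2}.
By the binomial series (1−u)^{−2} = Σ_{n≥0} C(n+1, 1) u^n for |u|<1, with u = w/(10):
  c_n = C(n+1, 1) / (10)^(n+2).
  c_0 = 1/(10)^2 = 1/100.
  c_1 = 2/(10)^3 = 1/500.
The series is valid for |w/d| < 1, i.e. |z − z₀| < |d|.
Radius of convergence: R = |7 − z₀| = |10| = 10 (distance from z₀ to the singularity z = 7).

c_0 = 1/100, c_1 = 1/500; R = 10.


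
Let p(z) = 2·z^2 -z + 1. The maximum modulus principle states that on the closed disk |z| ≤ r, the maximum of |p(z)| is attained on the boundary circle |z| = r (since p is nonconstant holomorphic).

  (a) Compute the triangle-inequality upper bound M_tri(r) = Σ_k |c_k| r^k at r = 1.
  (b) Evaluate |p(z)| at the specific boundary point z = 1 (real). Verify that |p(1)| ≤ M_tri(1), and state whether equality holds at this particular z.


Coefficients: c_0 = 1, c_1 = -1, c_2 = 2. Radius r = 1.
Part (a). Triangle bound: M_tri(r) = Σ_k |c_k| r^k
  = |1|·1^0 + |-1|·1^1 + |2|·1^2
  = 1 + 1 + 2 = 4.
This bounds M(r) := max_{|z|=r} |p(z)| from above; equality holds iff all terms c_k z^k can be made to align in phase at a single z on |z|=r.
Part (b). At z = 1 (real, on the circle |z| = r):
  p(1) = (1)·1^0 + (-1)·1^1 + (2)·1^2 = 2.
  |p(1)| = 2.
Check: |p(1)| = 2 ≤ 4 = M_tri(1). ✓ Equality does not hold at z = 1 (the coefficients have mixed signs, so the terms do not all align in phase there).

M_tri(1) = 4; |p(1)| = 2; equality at z=1: no.


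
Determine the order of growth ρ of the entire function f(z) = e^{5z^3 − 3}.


|e^{5z^3 − 3}| = e^{Re(5·z^3) + -3} ≤ e^{5|z|^3 + -3} = e^{5r^3 + -3} on |z| = r, so ρ ≤ 3. Choosing z on |z|=r so that 5·z^3 is real positive (always possible by picking arg z appropriately) gives |f(z)| = e^{5r^3 + -3}, matching the bound. The additive constant -3 does not affect log log M(r) ~ 3·log r. Hence ρ = 3.
Therefore ρ = 3.

Order ρ = 3.


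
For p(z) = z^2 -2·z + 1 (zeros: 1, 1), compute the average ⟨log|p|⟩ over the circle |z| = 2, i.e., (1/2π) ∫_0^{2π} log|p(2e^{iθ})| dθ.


Zeros: 1, 1; r = 2.
Inside |z| < r: 1, 1. Outside (|z| ≥ r): ∅.
p(0) = 1, so log|p(0)| = log(1) = 0.0000.
Apply Jensen: I(r) = log|p(0)| + Σ_k log(r/|z_k|), summed over zeros inside |z| < r.
  log(r/|z_k|) for z_k = 1: log(2/1) = 0.6931
  log(r/|z_k|) for z_k = 1: log(2/1) = 0.6931
Sum over inside zeros: 1.3863.
I(r) = log|p(0)| + (inside sum) = 0.0000 + 1.3863 = 1.3863.
Closed form (all zeros inside, monic): I(r) = n·log(r) = 2·log(2) = 1.3863. ✓

I(r) ≈ 1.3863.


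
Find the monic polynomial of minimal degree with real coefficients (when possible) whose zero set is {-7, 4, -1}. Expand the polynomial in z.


The polynomial is p(z) = ∏_{α ∈ S} (z − α), where S = {-7, 4, -1}.
Expanding the product yields: p(z) = z^3 + 4·z^2 -25·z -28.
The resulting polynomial has degree 3 and real coefficients as required.

p(z) = z^3 + 4·z^2 -25·z -28.


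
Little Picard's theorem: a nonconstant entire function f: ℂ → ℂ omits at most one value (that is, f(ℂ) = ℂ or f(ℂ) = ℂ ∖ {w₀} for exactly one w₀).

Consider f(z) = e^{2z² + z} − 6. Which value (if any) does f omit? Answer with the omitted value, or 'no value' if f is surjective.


Little Picard bounds the complement of f(ℂ) to at most one point.
The exponent g(z) = 2z² + z is a nonconstant polynomial, hence surjective onto ℂ. So e^{g(z)} takes every value in {e^w : w ∈ ℂ} = ℂ ∖ {0}. Adding -6 shifts the range to ℂ ∖ {-6}. f omits exactly -6.

Omitted value: -6.


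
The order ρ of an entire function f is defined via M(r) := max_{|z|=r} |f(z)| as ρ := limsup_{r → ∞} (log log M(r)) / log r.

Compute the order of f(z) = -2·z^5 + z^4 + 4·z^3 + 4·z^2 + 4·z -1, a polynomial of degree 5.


|f(z)| ≤ Σ|c_k|·r^k = O(r^5) as r → ∞. Polynomial growth is O(e^{r^ε}) for every ε > 0 (since r^5/e^{r^ε} → 0), so ρ ≤ ε for all ε > 0, i.e. ρ = 0. Every nonconstant polynomial has order 0.
Therefore ρ = 0.

Order ρ = 0.


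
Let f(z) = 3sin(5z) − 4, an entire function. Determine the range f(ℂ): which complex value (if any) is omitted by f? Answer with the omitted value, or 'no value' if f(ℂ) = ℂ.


Little Picard bounds the complement of f(ℂ) to at most one point.
sin is entire and surjective onto ℂ: for every w ∈ ℂ, sin(ζ) = w has a solution ζ ∈ ℂ (e.g., via the complex inverse arcsin). With ζ = 5z this gives z = ζ/(5). Then 3·sin(5z) takes every value in 3·ℂ = ℂ, and adding -4 is a bijection of ℂ. So f is surjective and omits no value. (Note: only on the real line is sin bounded by [−1, 1].)

Omitted value: no value.


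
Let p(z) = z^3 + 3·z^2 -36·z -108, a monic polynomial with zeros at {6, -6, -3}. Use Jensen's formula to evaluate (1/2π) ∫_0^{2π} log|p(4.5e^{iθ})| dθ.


Zeros: -6, -3, 6; r = 4.5.
Inside |z| < r: -3. Outside (|z| ≥ r): -6, 6.
p(0) = -108, so log|p(0)| = log(108) = 4.6821.
Apply Jensen: I(r) = log|p(0)| + Σ_k log(r/|z_k|), summed over zeros inside |z| < r.
  log(r/|z_k|) for z_k = -3: log(4.5/3) = 0.4055
  Outside zeros (-6, 6) contribute nothing to the Jensen sum.
Sum over inside zeros: 0.4055.
I(r) = log|p(0)| + (inside sum) = 4.6821 + 0.4055 = 5.0876.
Note: since some zeros are outside |z| ≤ r, the simplified n·log(r) form does NOT apply — only the inside zeros contribute.

I(r) ≈ 5.0876.


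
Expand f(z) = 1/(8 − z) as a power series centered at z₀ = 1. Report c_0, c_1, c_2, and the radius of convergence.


Let w = z − z₀, so z = z₀ + w.
Then 8 − z = 8 − (z₀ + w) = (8 − z₀) − w = 7 − w.
f(z) = 1/(7 − w) = (1/(7)) · 1/(1 − w/(7)) = Σ_{n≥0} w^n / (7)^(n+1).
So c_n = 1/(7)^(n+1):
  c_0 = 1/(7)^1 = 1/7.
  c_1 = 1/(7)^2 = 1/49.
  c_2 = 1/(7)^3 = 1/343.
The series is valid for |w/d| < 1, i.e. |z − z₀| < |d|.
Radius of convergence: R = |8 − z₀| = |7| = 7 (distance from z₀ to the singularity z = 8).

c_0 = 1/7, c_1 = 1/49, c_2 = 1/343; R = 7.


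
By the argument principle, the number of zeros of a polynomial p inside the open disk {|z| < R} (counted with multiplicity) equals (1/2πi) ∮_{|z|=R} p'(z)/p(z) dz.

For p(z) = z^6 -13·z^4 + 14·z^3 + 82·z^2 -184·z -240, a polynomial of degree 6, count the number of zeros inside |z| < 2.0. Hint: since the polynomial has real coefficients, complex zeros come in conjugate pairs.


The zeros of p are: (-3 + 1i), (-3 - 1i), (2 + 2i), (2 - 2i), 3, -1.
Their magnitudes are: 3.162, 3.162, 2.828, 2.828, 3, 1.
Zeros with |z| < R = 2.0: -1.
Count = 1.
By the argument principle, (1/2πi) ∮_{|z|=R} p'(z)/p(z) dz equals exactly this count.

Number of zeros inside |z| < 2.0: 1.


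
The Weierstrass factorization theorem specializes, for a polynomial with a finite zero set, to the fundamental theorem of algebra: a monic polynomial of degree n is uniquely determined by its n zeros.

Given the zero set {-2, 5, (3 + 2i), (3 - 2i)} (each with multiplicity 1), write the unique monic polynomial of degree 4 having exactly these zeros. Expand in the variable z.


The polynomial is p(z) = ∏_{α ∈ S} (z − α), where S = {-2, 5, (3 + 2i), (3 - 2i)}.
Expanding the product yields: p(z) = z^4 -9·z^3 + 21·z^2 + 21·z -130.
Note conjugate pairs combine to real quadratics: (z − (3+2i))(z − (3−2i)) = z² − 6z + 13.
The resulting polynomial has degree 4 and real coefficients as required.

p(z) = z^4 -9·z^3 + 21·z^2 + 21·z -130.


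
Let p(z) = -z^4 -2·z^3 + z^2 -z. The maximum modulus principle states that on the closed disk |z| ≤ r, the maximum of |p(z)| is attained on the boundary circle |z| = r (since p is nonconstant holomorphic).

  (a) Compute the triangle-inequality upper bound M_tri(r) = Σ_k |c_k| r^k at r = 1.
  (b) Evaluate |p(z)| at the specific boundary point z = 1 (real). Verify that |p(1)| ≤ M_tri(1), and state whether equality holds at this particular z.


Coefficients: c_0 = 0, c_1 = -1, c_2 = 1, c_3 = -2, c_4 = -1. Radius r = 1.
Part (a). Triangle bound: M_tri(r) = Σ_k |c_k| r^k
  = |0|·1^0 + |-1|·1^1 + |1|·1^2 + |-2|·1^3 + |-1|·1^4
  = 0 + 1 + 1 + 2 + 1 = 5.
This bounds M(r) := max_{|z|=r} |p(z)| from above; equality holds iff all terms c_k z^k can be made to align in phase at a single z on |z|=r.
Part (b). At z = 1 (real, on the circle |z| = r):
  p(1) = (0)·1^0 + (-1)·1^1 + (1)·1^2 + (-2)·1^3 + (-1)·1^4 = -3.
  |p(1)| = 3.
Check: |p(1)| = 3 ≤ 5 = M_tri(1). ✓ Equality does not hold at z = 1 (the coefficients have mixed signs, so the terms do not all align in phase there).

M_tri(1) = 5; |p(1)| = 3; equality at z=1: no.


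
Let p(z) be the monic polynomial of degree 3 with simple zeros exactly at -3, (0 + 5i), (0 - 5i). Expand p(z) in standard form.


The polynomial is p(z) = ∏_{α ∈ S} (z − α), where S = {-3, (0 + 5i), (0 - 5i)}.
Expanding the product yields: p(z) = z^3 + 3·z^2 + 25·z + 75.
Note conjugate pairs combine to real quadratics: (z − (0+5i))(z − (0−5i)) = z² + 25.
The resulting polynomial has degree 3 and real coefficients as required.

p(z) = z^3 + 3·z^2 + 25·z + 75.


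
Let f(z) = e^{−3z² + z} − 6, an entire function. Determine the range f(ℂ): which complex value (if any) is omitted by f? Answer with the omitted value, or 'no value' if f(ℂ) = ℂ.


Little Picard bounds the complement of f(ℂ) to at most one point.
The exponent g(z) = −3z² + z is a nonconstant polynomial, hence surjective onto ℂ. So e^{g(z)} takes every value in {e^w : w ∈ ℂ} = ℂ ∖ {0}. Adding -6 shifts the range to ℂ ∖ {-6}. f omits exactly -6.

Omitted value: -6.


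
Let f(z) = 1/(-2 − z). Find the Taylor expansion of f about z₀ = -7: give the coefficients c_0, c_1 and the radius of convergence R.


Let w = z − z₀, so z = z₀ + w.
Then -2 − z = -2 − (z₀ + w) = (-2 − z₀) − w = 5 − w.
f(z) = 1/(5 − w) = (1/(5)) · 1/(1 − w/(5)) = Σ_{n≥0} w^n / (5)^(n+1).
So c_n = 1/(5)^(n+1):
  c_0 = 1/(5)^1 = 1/5.
  c_1 = 1/(5)^2 = 1/25.
The series is valid for |w/d| < 1, i.e. |z − z₀| < |d|.
Radius of convergence: R = |-2 − z₀| = |5| = 5 (distance from z₀ to the singularity z = -2).

c_0 = 1/5, c_1 = 1/25; R = 5.


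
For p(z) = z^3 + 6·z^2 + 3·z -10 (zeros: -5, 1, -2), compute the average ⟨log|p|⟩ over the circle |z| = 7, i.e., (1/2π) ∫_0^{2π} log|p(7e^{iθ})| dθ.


Zeros: -5, -2, 1; r = 7.
Inside |z| < r: -5, -2, 1. Outside (|z| ≥ r): ∅.
p(0) = -10, so log|p(0)| = log(10) = 2.3026.
Apply Jensen: I(r) = log|p(0)| + Σ_k log(r/|z_k|), summed over zeros inside |z| < r.
  log(r/|z_k|) for z_k = -5: log(7/5) = 0.3365
  log(r/|z_k|) for z_k = 1: log(7/1) = 1.9459
  log(r/|z_k|) for z_k = -2: log(7/2) = 1.2528
Sum over inside zeros: 3.5351.
I(r) = log|p(0)| + (inside sum) = 2.3026 + 3.5351 = 5.8377.
Closed form (all zeros inside, monic): I(r) = n·log(r) = 3·log(7) = 5.8377. ✓

I(r) ≈ 5.8377.


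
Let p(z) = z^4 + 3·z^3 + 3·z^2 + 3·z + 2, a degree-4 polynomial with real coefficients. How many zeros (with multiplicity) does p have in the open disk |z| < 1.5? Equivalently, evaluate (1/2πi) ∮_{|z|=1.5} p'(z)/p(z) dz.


The zeros of p are: -2, -1, (0 + 1i), (0 - 1i).
Their magnitudes are: 2, 1, 1, 1.
Zeros with |z| < R = 1.5: -1, (0 + 1i), (0 - 1i).
Count = 3.
By the argument principle, (1/2πi) ∮_{|z|=R} p'(z)/p(z) dz equals exactly this count.

Number of zeros inside |z| < 1.5: 3.


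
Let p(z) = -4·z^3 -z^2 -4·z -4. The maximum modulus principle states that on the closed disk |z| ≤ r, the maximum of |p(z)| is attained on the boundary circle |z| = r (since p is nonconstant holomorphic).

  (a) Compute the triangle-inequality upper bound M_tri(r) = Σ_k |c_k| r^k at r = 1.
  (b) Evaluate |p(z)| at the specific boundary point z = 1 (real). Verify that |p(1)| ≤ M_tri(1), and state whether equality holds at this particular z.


Coefficients: c_0 = -4, c_1 = -4, c_2 = -1, c_3 = -4. Radius r = 1.
Part (a). Triangle bound: M_tri(r) = Σ_k |c_k| r^k
  = |-4|·1^0 + |-4|·1^1 + |-1|·1^2 + |-4|·1^3
  = 4 + 4 + 1 + 4 = 13.
This bounds M(r) := max_{|z|=r} |p(z)| from above; equality holds iff all terms c_k z^k can be made to align in phase at a single z on |z|=r.
Part (b). At z = 1 (real, on the circle |z| = r):
  p(1) = (-4)·1^0 + (-4)·1^1 + (-1)·1^2 + (-4)·1^3 = -13.
  |p(1)| = 13.
Since all nonzero coefficients share the same sign, |p(1)| = 13 = M_tri(1); the triangle bound is attained at z = 1, so in fact M(r) = 13.

M_tri(1) = 13; |p(1)| = 13; equality at z=1: yes.


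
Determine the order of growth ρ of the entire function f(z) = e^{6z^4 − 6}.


|e^{6z^4 − 6}| = e^{Re(6·z^4) + -6} ≤ e^{6|z|^4 + -6} = e^{6r^4 + -6} on |z| = r, so ρ ≤ 4. Choosing z on |z|=r so that 6·z^4 is real positive (always possible by picking arg z appropriately) gives |f(z)| = e^{6r^4 + -6}, matching the bound. The additive constant -6 does not affect log log M(r) ~ 4·log r. Hence ρ = 4.
Therefore ρ = 4.

Order ρ = 4.


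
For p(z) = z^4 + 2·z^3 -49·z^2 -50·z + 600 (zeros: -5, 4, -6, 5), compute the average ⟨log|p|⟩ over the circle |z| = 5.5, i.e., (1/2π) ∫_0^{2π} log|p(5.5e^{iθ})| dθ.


Zeros: -6, -5, 4, 5; r = 5.5.
Inside |z| < r: -5, 4, 5. Outside (|z| ≥ r): -6.
p(0) = 600, so log|p(0)| = log(600) = 6.3969.
Apply Jensen: I(r) = log|p(0)| + Σ_k log(r/|z_k|), summed over zeros inside |z| < r.
  log(r/|z_k|) for z_k = -5: log(5.5/5) = 0.0953
  log(r/|z_k|) for z_k = 4: log(5.5/4) = 0.3185
  log(r/|z_k|) for z_k = 5: log(5.5/5) = 0.0953
  Outside zeros (-6) contribute nothing to the Jensen sum.
Sum over inside zeros: 0.5091.
I(r) = log|p(0)| + (inside sum) = 6.3969 + 0.5091 = 6.9060.
Note: since some zeros are outside |z| ≤ r, the simplified n·log(r) form does NOT apply — only the inside zeros contribute.

I(r) ≈ 6.9060.


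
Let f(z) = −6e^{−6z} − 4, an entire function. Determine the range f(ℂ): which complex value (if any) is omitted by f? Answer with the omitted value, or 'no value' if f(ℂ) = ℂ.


Little Picard bounds the complement of f(ℂ) to at most one point.
e^{−6z} is never zero on ℂ, so -6·e^{−6z} takes every value in ℂ ∖ {0}. Adding -4 shifts the range to ℂ ∖ {-4}. Thus f omits exactly the value -4.

Omitted value: -4.


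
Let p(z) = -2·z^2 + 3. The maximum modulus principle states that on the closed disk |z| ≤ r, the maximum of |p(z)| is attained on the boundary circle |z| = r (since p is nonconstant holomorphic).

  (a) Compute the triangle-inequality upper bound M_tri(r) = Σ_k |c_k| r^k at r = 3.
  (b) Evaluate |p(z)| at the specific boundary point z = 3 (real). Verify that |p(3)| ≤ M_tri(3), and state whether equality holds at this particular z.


Coefficients: c_0 = 3, c_1 = 0, c_2 = -2. Radius r = 3.
Part (a). Triangle bound: M_tri(r) = Σ_k |c_k| r^k
  = |3|·3^0 + |0|·3^1 + |-2|·3^2
  = 3 + 0 + 18 = 21.
This bounds M(r) := max_{|z|=r} |p(z)| from above; equality holds iff all terms c_k z^k can be made to align in phase at a single z on |z|=r.
Part (b). At z = 3 (real, on the circle |z| = r):
  p(3) = (3)·3^0 + (0)·3^1 + (-2)·3^2 = -15.
  |p(3)| = 15.
Check: |p(3)| = 15 ≤ 21 = M_tri(3). ✓ Equality does not hold at z = 3 (the coefficients have mixed signs, so the terms do not all align in phase there).

M_tri(3) = 21; |p(3)| = 15; equality at z=3: no.


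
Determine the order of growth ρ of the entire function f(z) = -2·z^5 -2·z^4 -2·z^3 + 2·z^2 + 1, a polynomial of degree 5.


|f(z)| ≤ Σ|c_k|·r^k = O(r^5) as r → ∞. Polynomial growth is O(e^{r^ε}) for every ε > 0 (since r^5/e^{r^ε} → 0), so ρ ≤ ε for all ε > 0, i.e. ρ = 0. Every nonconstant polynomial has order 0.
Therefore ρ = 0.

Order ρ = 0.


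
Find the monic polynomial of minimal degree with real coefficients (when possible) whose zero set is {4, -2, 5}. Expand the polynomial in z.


The polynomial is p(z) = ∏_{α ∈ S} (z − α), where S = {4, -2, 5}.
Expanding the product yields: p(z) = z^3 -7·z^2 + 2·z + 40.
The resulting polynomial has degree 3 and real coefficients as required.

p(z) = z^3 -7·z^2 + 2·z + 40.


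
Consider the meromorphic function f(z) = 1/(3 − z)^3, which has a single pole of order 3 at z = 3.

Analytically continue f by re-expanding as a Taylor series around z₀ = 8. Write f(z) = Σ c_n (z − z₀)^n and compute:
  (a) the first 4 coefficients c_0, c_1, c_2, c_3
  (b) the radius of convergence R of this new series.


Let w = z − z₀, so z = z₀ + w.
Then 3 − z = 3 − (z₀ + w) = (3 − z₀) − w = -5 − w.
f(z) = 1/(-5 − w)^3 = (1/(-5)^3) · (1 − w/(-5))^{−3}.
By the binomial series (1−u)^{−3} = Σ_{n≥0} C(n+2, 2) u^n for |u|<1, with u = w/(-5):
  c_n = C(n+2, 2) / (-5)^(n+3).
  c_0 = 1/(-5)^3 = -1/125.
  c_1 = 3/(-5)^4 = 3/625.
  c_2 = 6/(-5)^5 = -6/3125.
  c_3 = 10/(-5)^6 = 2/3125.
The series is valid for |w/d| < 1, i.e. |z − z₀| < |d|.
Radius of convergence: R = |3 − z₀| = |-5| = 5 (distance from z₀ to the singularity z = 3).

c_0 = -1/125, c_1 = 3/625, c_2 = -6/3125, c_3 = 2/3125; R = 5.


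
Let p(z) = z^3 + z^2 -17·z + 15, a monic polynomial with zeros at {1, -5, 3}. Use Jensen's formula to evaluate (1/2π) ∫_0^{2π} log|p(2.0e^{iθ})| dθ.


Zeros: -5, 1, 3; r = 2.0.
Inside |z| < r: 1. Outside (|z| ≥ r): -5, 3.
p(0) = 15, so log|p(0)| = log(15) = 2.7081.
Apply Jensen: I(r) = log|p(0)| + Σ_k log(r/|z_k|), summed over zeros inside |z| < r.
  log(r/|z_k|) for z_k = 1: log(2.0/1) = 0.6931
  Outside zeros (-5, 3) contribute nothing to the Jensen sum.
Sum over inside zeros: 0.6931.
I(r) = log|p(0)| + (inside sum) = 2.7081 + 0.6931 = 3.4012.
Note: since some zeros are outside |z| ≤ r, the simplified n·log(r) form does NOT apply — only the inside zeros contribute.

I(r) ≈ 3.4012.


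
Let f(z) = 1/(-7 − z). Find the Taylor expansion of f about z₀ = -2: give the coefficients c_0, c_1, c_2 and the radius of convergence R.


Let w = z − z₀, so z = z₀ + w.
Then -7 − z = -7 − (z₀ + w) = (-7 − z₀) − w = -5 − w.
f(z) = 1/(-5 − w) = (1/(-5)) · 1/(1 − w/(-5)) = Σ_{n≥0} w^n / (-5)^(n+1).
So c_n = 1/(-5)^(n+1):
  c_0 = 1/(-5)^1 = -1/5.
  c_1 = 1/(-5)^2 = 1/25.
  c_2 = 1/(-5)^3 = -1/125.
The series is valid for |w/d| < 1, i.e. |z − z₀| < |d|.
Radius of convergence: R = |-7 − z₀| = |-5| = 5 (distance from z₀ to the singularity z = -7).

c_0 = -1/5, c_1 = 1/25, c_2 = -1/125; R = 5.


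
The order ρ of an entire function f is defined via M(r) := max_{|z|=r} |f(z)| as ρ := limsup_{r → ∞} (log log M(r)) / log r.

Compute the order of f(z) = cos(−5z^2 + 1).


Write cos(w) = (e^{iw} ± e^{−iw})/(2 or 2i), so |cos(w)| ≤ e^{|w|}. With w = −5z^2 + 1, |w| ≤ 5r^2 + 1 on |z|=r, giving M(r) ≤ e^{5r^2 + 1} and ρ ≤ 2. For the lower bound, choose z on |z|=r with -5z^2 purely imaginary of modulus 5r^2; then |cos(−5z^2 + 1)| grows like e^{5r^2}/2, so ρ ≥ 2. Hence ρ = 2.
Therefore ρ = 2.

Order ρ = 2.


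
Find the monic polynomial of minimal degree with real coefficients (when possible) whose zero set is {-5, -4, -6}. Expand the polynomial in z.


The polynomial is p(z) = ∏_{α ∈ S} (z − α), where S = {-5, -4, -6}.
Expanding the product yields: p(z) = z^3 + 15·z^2 + 74·z + 120.
The resulting polynomial has degree 3 and real coefficients as required.

p(z) = z^3 + 15·z^2 + 74·z + 120.


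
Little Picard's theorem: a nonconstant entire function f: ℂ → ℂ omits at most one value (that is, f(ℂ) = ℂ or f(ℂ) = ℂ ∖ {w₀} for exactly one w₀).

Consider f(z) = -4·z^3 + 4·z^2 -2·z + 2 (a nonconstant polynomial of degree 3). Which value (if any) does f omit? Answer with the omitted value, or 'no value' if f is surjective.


Little Picard bounds the complement of f(ℂ) to at most one point.
For every w ∈ ℂ, the equation p(z) − w = 0 is a nonconstant polynomial in z and hence has at least one root by the fundamental theorem of algebra. So p is surjective onto ℂ, omitting no value.

Omitted value: no value.


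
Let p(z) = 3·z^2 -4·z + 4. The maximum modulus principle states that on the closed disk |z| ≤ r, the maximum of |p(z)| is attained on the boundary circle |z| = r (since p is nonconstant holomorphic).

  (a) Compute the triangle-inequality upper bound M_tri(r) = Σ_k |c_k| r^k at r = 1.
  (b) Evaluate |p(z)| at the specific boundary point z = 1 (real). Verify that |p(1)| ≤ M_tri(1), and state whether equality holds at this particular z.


Coefficients: c_0 = 4, c_1 = -4, c_2 = 3. Radius r = 1.
Part (a). Triangle bound: M_tri(r) = Σ_k |c_k| r^k
  = |4|·1^0 + |-4|·1^1 + |3|·1^2
  = 4 + 4 + 3 = 11.
This bounds M(r) := max_{|z|=r} |p(z)| from above; equality holds iff all terms c_k z^k can be made to align in phase at a single z on |z|=r.
Part (b). At z = 1 (real, on the circle |z| = r):
  p(1) = (4)·1^0 + (-4)·1^1 + (3)·1^2 = 3.
  |p(1)| = 3.
Check: |p(1)| = 3 ≤ 11 = M_tri(1). ✓ Equality does not hold at z = 1 (the coefficients have mixed signs, so the terms do not all align in phase there).

M_tri(1) = 11; |p(1)| = 3; equality at z=1: no.
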